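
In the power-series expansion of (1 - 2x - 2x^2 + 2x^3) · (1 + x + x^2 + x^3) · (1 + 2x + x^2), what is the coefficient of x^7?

4

(1 - 2x - 2x^2 + 2x^3) has coefficients 1,-2,-2,2 for degrees 0…3.
(1 + x + x^2 + x^3) has coefficients 1,1,1,1,0,0,0,0 for degrees 0…7.
Finally multiplying by (1 + 2x + x^2), the product of all factors after the first has coefficients 1,3,4,4,3,1,0,0 for degrees 0…7.
[x^7] = 1·0 − 2·0 − 2·1 + 2·3 = 4.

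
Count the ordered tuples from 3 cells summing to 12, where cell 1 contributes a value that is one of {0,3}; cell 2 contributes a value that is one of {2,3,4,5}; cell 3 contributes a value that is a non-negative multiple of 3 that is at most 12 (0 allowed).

2

The generating function for the choices is (1 + t^3)·(t^2 + t^3 + t^4 + t^5)·(1 + t^3 + t^6 + t^9 + t^12); the count is [t^12].
(1 + t^3) has coefficients 1,0,0,1 for degrees 0…3.
(t^2 + t^3 + t^4 + t^5) has coefficients 0,0,1,1,1,1,0,0,0,0,0,0,0 for degrees 0…12.
Finally multiplying by (1 + t^3 + t^6 + t^9 + t^12), the product of all factors after the first has coefficients 0,0,1,1,1,2,1,1,2,1,1,2,1 for degrees 0…12.
[t^12] = 1·1 + 1·1 = 2.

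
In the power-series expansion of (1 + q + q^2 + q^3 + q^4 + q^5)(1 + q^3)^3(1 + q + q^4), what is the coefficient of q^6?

(1 + q + q^2 + q^3 + q^4 + q^5) has coefficients 1,1,1,1,1,1 for degrees 0…5.
(1 + q^3)^3 has coefficients 1,0,0,3,0,0,3 for degrees 0…6.
Finally multiplying by (1 + q + q^4), the product of all factors after the first has coefficients 1,1,0,3,4,0,3 for degrees 0…6.
[q^6] = 1·3 + 1·0 + 1·4 + 1·3 + 1·0 + 1·1 = 11.

11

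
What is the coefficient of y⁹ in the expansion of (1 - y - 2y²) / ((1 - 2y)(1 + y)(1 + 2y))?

-512

Partial fractions give a closed form: a_n = (1)·(-2)^n.
At n = 9: a_9 = -512.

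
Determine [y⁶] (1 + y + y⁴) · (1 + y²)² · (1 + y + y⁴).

(1 + y + y⁴) has coefficients 1,1,0,0,1 for degrees 0…4.
(1 + y²)² has coefficients 1,0,2,0,1,0,0 for degrees 0…6.
Finally multiplying by (1 + y + y⁴), the product of all factors after the first has coefficients 1,1,2,2,2,1,2 for degrees 0…6.
[y⁶] = 1·2 + 1·1 + 1·2 = 5.

5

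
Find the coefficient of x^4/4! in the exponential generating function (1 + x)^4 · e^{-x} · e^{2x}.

The EGF product rule gives c_4 = Σ_{k_1+k_2+k_3=4} C(4; k_1,k_2,k_3) · ∏ g_i(k_i), where (1+x)^4 gives the falling factorial (4)_k; e^{-x} gives (-1)^k; e^{2x} gives (2)^k.
g_1(k) for k = 0…4: 1, 4, 12, 24, 24.
g_2(k) for k = 0…4: 1, -1, 1, -1, 1.
g_3(k) for k = 0…4: 1, 2, 4, 8, 16.
First combine the last two factors: h(k) = Σ_j C(k,j)·g_2(j)·g_3(k−j) for k = 0…4: 1, 1, 1, 1, 1.
c_4 = Σ_k C(4,k)·g_1(k)·h(4−k) = 1·1·1 + 4·4·1 + 6·12·1 + 4·24·1 + 1·24·1 = 1 + 16 + 72 + 96 + 24 = 209.

209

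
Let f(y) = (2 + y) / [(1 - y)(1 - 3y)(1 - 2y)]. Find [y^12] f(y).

Partial fractions give a closed form: a_n = (3/2)·1^n + (21/2)·3^n + (-10)·2^n.
At n = 12: a_12 = 5539172.

5539172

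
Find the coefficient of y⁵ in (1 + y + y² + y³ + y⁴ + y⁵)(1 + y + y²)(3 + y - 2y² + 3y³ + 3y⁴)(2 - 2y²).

20

(1 + y + y² + y³ + y⁴ + y⁵) has coefficients 1,1,1,1,1,1 for degrees 0…5.
(1 + y + y²) has coefficients 1,1,1,0,0,0 for degrees 0…5.
Multiplying by (3 + y - 2y² + 3y³ + 3y⁴) gives running coefficients 3,4,2,2,4,6 for degrees 0…5.
Finally multiplying by (2 - 2y²), the product of all factors after the first has coefficients 6,8,-2,-4,4,8 for degrees 0…5.
[y⁵] = 1·8 + 1·4 + 1·(-4) + 1·(-2) + 1·8 + 1·6 = 20.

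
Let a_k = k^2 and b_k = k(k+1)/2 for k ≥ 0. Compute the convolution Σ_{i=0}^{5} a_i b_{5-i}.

77

This is [x^5] in the product of the two ordinary generating functions.
Σ = 0·15 + 1·10 + 4·6 + 9·3 + 16·1 + 25·0 = 77.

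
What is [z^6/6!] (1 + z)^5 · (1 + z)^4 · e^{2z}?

The EGF product rule gives c_6 = Σ_{k_1+k_2+k_3=6} C(6; k_1,k_2,k_3) · ∏ g_i(k_i), where (1+z)^5 gives the falling factorial (5)_k; (1+z)^4 gives the falling factorial (4)_k; e^{2z} gives (2)^k.
g_1(k) for k = 0…6: 1, 5, 20, 60, 120, 120, 0.
g_2(k) for k = 0…6: 1, 4, 12, 24, 24, 0, 0.
g_3(k) for k = 0…6: 1, 2, 4, 8, 16, 32, 64.
First combine the last two factors: h(k) = Σ_j C(k,j)·g_2(j)·g_3(k−j) for k = 0…6: 1, 6, 32, 152, 648, 2512, 8992.
c_6 = Σ_k C(6,k)·g_1(k)·h(6−k) = 1·1·8992 + 6·5·2512 + 15·20·648 + 20·60·152 + 15·120·32 + 6·120·6 = 8992 + 75360 + 194400 + 182400 + 57600 + 4320 = 523072.

523072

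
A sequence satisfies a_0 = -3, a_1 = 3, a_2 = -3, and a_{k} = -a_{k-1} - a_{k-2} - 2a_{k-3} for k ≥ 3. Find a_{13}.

105

The ordinary generating function has denominator 1 + z + z^2 + 2z^3.
Iterating the recurrence: a_0,…,a_{13} = -3, 3, -3, 6, -9, 9, -12, 21, -27, 30, -45, 69, -84, 105.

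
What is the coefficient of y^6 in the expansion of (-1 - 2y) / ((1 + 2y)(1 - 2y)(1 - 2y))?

-448

The denominator gives the recurrence a_n = 2a_(n−1) + 4a_(n−2) − 8a_(n−3) for n ≥ 3; the numerator fixes a_0 = -1, a_1 = -4, a_2 = -12.
Iterating: -1, -4, -12, -32, -80, -192, -448, so a_6 = -448.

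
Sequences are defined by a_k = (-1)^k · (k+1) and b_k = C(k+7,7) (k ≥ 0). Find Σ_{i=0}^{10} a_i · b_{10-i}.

7578

The convolution is the t^10 coefficient of A(t)B(t).
Σ = 1·19448 − 2·11440 + 3·6435 − 4·3432 + 5·1716 − 6·792 + 7·330 − 8·120 + 9·36 − 10·8 + 11·1 = 7578.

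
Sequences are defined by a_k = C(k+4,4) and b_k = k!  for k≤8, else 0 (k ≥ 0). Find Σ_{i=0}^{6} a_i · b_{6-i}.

Write out a_i and b_{6-i} for i = 0,…,6 and sum the products.
Σ = 1·720 + 5·120 + 15·24 + 35·6 + 70·2 + 126·1 + 210·1 = 2366.

2366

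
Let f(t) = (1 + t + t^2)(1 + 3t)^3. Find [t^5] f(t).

(1 + t + t^2) has coefficients 1,1,1 for degrees 0…2.
(1 + 3t)^3 has coefficients 1,9,27,27,0,0 for degrees 0…5.
[t^5] = 1·0 + 1·0 + 1·27 = 27.

27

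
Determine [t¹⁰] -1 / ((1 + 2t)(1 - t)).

Partial fractions give a closed form: a_n = (-2/3)·(-2)^n + (-1/3)·1^n.
At n = 10: a_10 = -683.

-683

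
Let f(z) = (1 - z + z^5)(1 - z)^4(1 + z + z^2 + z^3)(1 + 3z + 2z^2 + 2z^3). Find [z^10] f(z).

(1 - z + z^5) has coefficients 1,-1,0,0,0,1 for degrees 0…5.
(1 - z)^4 has coefficients 1,-4,6,-4,1,0,0,0,0,0,0 for degrees 0…10.
Multiplying by (1 + z + z^2 + z^3) gives running coefficients 1,-3,3,-1,-1,3,-3,1,0,0,0 for degrees 0…10.
Finally multiplying by (1 + 3z + 2z^2 + 2z^3), the product of all factors after the first has coefficients 1,0,-4,4,-4,4,2,-4,3,-4,2 for degrees 0…10.
[z^10] = 1·2 − 1·(-4) + 1·4 = 10.

10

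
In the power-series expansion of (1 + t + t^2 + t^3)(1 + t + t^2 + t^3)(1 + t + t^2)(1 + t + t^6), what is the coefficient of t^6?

16

(1 + t + t^2 + t^3) has coefficients 1,1,1,1 for degrees 0…3.
(1 + t + t^2 + t^3) has coefficients 1,1,1,1,0,0,0 for degrees 0…6.
Multiplying by (1 + t + t^2) gives running coefficients 1,2,3,3,2,1,0 for degrees 0…6.
Finally multiplying by (1 + t + t^6), the product of all factors after the first has coefficients 1,3,5,6,5,3,2 for degrees 0…6.
[t^6] = 1·2 + 1·3 + 1·5 + 1·6 = 16.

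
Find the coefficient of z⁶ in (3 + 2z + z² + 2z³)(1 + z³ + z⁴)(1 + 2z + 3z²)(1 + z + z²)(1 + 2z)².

(3 + 2z + z² + 2z³) has coefficients 3,2,1,2 for degrees 0…3.
(1 + z³ + z⁴) has coefficients 1,0,0,1,1,0,0 for degrees 0…6.
Multiplying by (1 + 2z + 3z²) gives running coefficients 1,2,3,1,3,5,3 for degrees 0…6.
Multiplying by (1 + z + z²) gives running coefficients 1,3,6,6,7,9,11 for degrees 0…6.
Finally multiplying by (1 + 2z)², the product of all factors after the first has coefficients 1,7,22,42,55,61,75 for degrees 0…6.
[z⁶] = 3·75 + 2·61 + 1·55 + 2·42 = 486.

486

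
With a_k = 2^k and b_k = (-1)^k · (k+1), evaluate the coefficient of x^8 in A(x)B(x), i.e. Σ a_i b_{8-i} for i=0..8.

117

Write out a_i and b_{8-i} for i = 0,…,8 and sum the products.
Σ = 1·9 + 2·(-8) + 4·7 + 8·(-6) + 16·5 + 32·(-4) + 64·3 + 128·(-2) + 256·1 = 117.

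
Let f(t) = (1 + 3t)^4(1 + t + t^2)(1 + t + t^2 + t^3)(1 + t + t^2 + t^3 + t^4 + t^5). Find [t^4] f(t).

848

(1 + 3t)^4 has coefficients 1,12,54,108,81 for degrees 0…4.
(1 + t + t^2) has coefficients 1,1,1,0,0 for degrees 0…4.
Multiplying by (1 + t + t^2 + t^3) gives running coefficients 1,2,3,3,2 for degrees 0…4.
Finally multiplying by (1 + t + t^2 + t^3 + t^4 + t^5), the product of all factors after the first has coefficients 1,3,6,9,11 for degrees 0…4.
[t^4] = 1·11 + 12·9 + 54·6 + 108·3 + 81·1 = 848.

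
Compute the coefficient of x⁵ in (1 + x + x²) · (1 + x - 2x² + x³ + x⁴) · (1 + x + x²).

2

(1 + x + x²) has coefficients 1,1,1 for degrees 0…2.
(1 + x - 2x² + x³ + x⁴) has coefficients 1,1,-2,1,1,0 for degrees 0…5.
Finally multiplying by (1 + x + x²), the product of all factors after the first has coefficients 1,2,0,0,0,2 for degrees 0…5.
[x⁵] = 1·2 + 1·0 + 1·0 = 2.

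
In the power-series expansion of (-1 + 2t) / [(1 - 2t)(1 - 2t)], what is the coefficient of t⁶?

-64

The denominator gives the recurrence a_n = 4a_(n−1) − 4a_(n−2) for n ≥ 2; the numerator fixes a_0 = -1, a_1 = -2.
Iterating: -1, -2, -4, -8, -16, -32, -64, so a_6 = -64.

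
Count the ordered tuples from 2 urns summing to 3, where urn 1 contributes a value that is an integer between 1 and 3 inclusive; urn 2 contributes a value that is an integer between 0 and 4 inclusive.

The generating function for the choices is (x + x^2 + x^3)·(1 + x + x^2 + x^3 + x^4); the count is [x^3].
(x + x^2 + x^3) has coefficients 0,1,1,1 for degrees 0…3.
(1 + x + x^2 + x^3 + x^4) has coefficients 1,1,1,1 for degrees 0…3.
[x^3] = 1·1 + 1·1 + 1·1 = 3.

3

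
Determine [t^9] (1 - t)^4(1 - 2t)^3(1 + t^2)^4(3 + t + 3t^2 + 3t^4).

-6729

(1 - t)^4 has coefficients 1,-4,6,-4,1 for degrees 0…4.
(1 - 2t)^3 has coefficients 1,-6,12,-8,0,0,0,0,0,0 for degrees 0…9.
Multiplying by (1 + t^2)^4 gives running coefficients 1,-6,16,-32,54,-68,76,-72,49,-38 for degrees 0…9.
Finally multiplying by (3 + t + 3t^2 + 3t^4), the product of all factors after the first has coefficients 3,-17,45,-98,181,-264,370,-440,465,-485 for degrees 0…9.
[t^9] = 1·(-485) − 4·465 + 6·(-440) − 4·370 + 1·(-264) = -6729.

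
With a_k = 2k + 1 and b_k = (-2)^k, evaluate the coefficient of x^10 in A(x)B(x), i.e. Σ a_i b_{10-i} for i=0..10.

This is [x^10] in the product of the two ordinary generating functions.
Σ = 1·1024 + 3·(-512) + 5·256 + 7·(-128) + 9·64 + 11·(-32) + 13·16 + 15·(-8) + 17·4 + 19·(-2) + 21·1 = 235.

235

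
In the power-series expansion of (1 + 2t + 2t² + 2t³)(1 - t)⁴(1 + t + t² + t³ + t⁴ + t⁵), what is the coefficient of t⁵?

4

(1 + 2t + 2t² + 2t³) has coefficients 1,2,2,2 for degrees 0…3.
(1 - t)⁴ has coefficients 1,-4,6,-4,1,0 for degrees 0…5.
Finally multiplying by (1 + t + t² + t³ + t⁴ + t⁵), the product of all factors after the first has coefficients 1,-3,3,-1,0,0 for degrees 0…5.
[t⁵] = 1·0 + 2·0 + 2·(-1) + 2·3 = 4.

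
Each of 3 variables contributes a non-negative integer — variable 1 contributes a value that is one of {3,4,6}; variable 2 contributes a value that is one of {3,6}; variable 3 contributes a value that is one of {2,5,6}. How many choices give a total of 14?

The generating function for the choices is (y³ + y⁴ + y⁶)·(y³ + y⁶)·(y² + y⁵ + y⁶); the count is [y¹⁴].
(y³ + y⁴ + y⁶) has coefficients 0,0,0,1,1,0,1 for degrees 0…6.
(y³ + y⁶) has coefficients 0,0,0,1,0,0,1,0,0,0,0,0,0,0,0 for degrees 0…14.
Finally multiplying by (y² + y⁵ + y⁶), the product of all factors after the first has coefficients 0,0,0,0,0,1,0,0,2,1,0,1,1,0,0 for degrees 0…14.
[y¹⁴] = 1·1 + 1·0 + 1·2 = 3.

3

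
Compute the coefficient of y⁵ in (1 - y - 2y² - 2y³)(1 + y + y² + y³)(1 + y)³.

-33

(1 - y - 2y² - 2y³) has coefficients 1,-1,-2,-2 for degrees 0…3.
(1 + y + y² + y³) has coefficients 1,1,1,1,0,0 for degrees 0…5.
Finally multiplying by (1 + y)³, the product of all factors after the first has coefficients 1,4,7,8,7,4 for degrees 0…5.
[y⁵] = 1·4 − 1·7 − 2·8 − 2·7 = -33.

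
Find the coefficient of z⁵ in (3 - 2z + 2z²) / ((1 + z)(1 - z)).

The denominator gives the recurrence a_n = a_(n−2) for n ≥ 3; the numerator fixes a_0 = 3, a_1 = -2, a_2 = 5.
Iterating: 3, -2, 5, -2, 5, -2, so a_5 = -2.

-2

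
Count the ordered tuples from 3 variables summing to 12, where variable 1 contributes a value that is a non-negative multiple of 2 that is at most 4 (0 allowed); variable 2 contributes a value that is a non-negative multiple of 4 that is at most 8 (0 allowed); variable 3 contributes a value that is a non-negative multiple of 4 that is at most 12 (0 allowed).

6

The generating function for the choices is (1 + y^2 + y^4)·(1 + y^4 + y^8)·(1 + y^4 + y^8 + y^12); the count is [y^12].
(1 + y^2 + y^4) has coefficients 1,0,1,0,1 for degrees 0…4.
(1 + y^4 + y^8) has coefficients 1,0,0,0,1,0,0,0,1,0,0,0,0 for degrees 0…12.
Finally multiplying by (1 + y^4 + y^8 + y^12), the product of all factors after the first has coefficients 1,0,0,0,2,0,0,0,3,0,0,0,3 for degrees 0…12.
[y^12] = 1·3 + 1·0 + 1·3 = 6.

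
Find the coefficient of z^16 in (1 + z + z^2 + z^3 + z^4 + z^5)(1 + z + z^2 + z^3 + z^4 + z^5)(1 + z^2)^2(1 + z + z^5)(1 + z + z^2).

(1 + z + z^2 + z^3 + z^4 + z^5) has coefficients 1,1,1,1,1,1 for degrees 0…5.
(1 + z + z^2 + z^3 + z^4 + z^5) has coefficients 1,1,1,1,1,1,0,0,0,0,0,0,0,0,0,0,0 for degrees 0…16.
Multiplying by (1 + z^2)^2 gives running coefficients 1,1,3,3,4,4,3,3,1,1,0,0,0,0,0,0,0 for degrees 0…16.
Multiplying by (1 + z + z^5) gives running coefficients 1,2,4,6,7,9,8,9,7,6,5,3,3,1,1,0,0 for degrees 0…16.
Finally multiplying by (1 + z + z^2), the product of all factors after the first has coefficients 1,3,7,12,17,22,24,26,24,22,18,14,11,7,5,2,1 for degrees 0…16.
[z^16] = 1·1 + 1·2 + 1·5 + 1·7 + 1·11 + 1·14 = 40.

40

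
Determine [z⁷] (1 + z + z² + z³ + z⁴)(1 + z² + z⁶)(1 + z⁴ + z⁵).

(1 + z + z² + z³ + z⁴) has coefficients 1,1,1,1,1 for degrees 0…4.
(1 + z² + z⁶) has coefficients 1,0,1,0,0,0,1,0 for degrees 0…7.
Finally multiplying by (1 + z⁴ + z⁵), the product of all factors after the first has coefficients 1,0,1,0,1,1,2,1 for degrees 0…7.
[z⁷] = 1·1 + 1·2 + 1·1 + 1·1 + 1·0 = 5.

5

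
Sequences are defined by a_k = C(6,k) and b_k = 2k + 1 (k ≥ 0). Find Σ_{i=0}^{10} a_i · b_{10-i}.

This is [x^10] in the product of the two ordinary generating functions.
Σ = 1·21 + 6·19 + 15·17 + 20·15 + 15·13 + 6·11 + 1·9 + 0·7 + 0·5 + 0·3 + 0·1 = 960.

960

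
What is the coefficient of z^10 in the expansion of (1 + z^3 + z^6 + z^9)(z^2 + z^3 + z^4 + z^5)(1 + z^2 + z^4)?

(1 + z^3 + z^6 + z^9) has coefficients 1,0,0,1,0,0,1,0,0,1 for degrees 0…9.
(z^2 + z^3 + z^4 + z^5) has coefficients 0,0,1,1,1,1,0,0,0,0,0 for degrees 0…10.
Finally multiplying by (1 + z^2 + z^4), the product of all factors after the first has coefficients 0,0,1,1,2,2,2,2,1,1,0 for degrees 0…10.
[z^10] = 1·0 + 1·2 + 1·2 + 1·0 = 4.

4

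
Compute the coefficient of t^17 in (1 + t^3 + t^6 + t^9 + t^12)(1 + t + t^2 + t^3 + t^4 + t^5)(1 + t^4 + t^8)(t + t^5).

11

(1 + t^3 + t^6 + t^9 + t^12) has coefficients 1,0,0,1,0,0,1,0,0,1,0,0,1 for degrees 0…12.
(1 + t + t^2 + t^3 + t^4 + t^5) has coefficients 1,1,1,1,1,1,0,0,0,0,0,0,0,0,0,0,0,0 for degrees 0…17.
Multiplying by (1 + t^4 + t^8) gives running coefficients 1,1,1,1,2,2,1,1,2,2,1,1,1,1,0,0,0,0 for degrees 0…17.
Finally multiplying by (t + t^5), the product of all factors after the first has coefficients 0,1,1,1,1,3,3,2,2,4,4,2,2,3,3,1,1,1 for degrees 0…17.
[t^17] = 1·1 + 1·3 + 1·2 + 1·2 + 1·3 = 11.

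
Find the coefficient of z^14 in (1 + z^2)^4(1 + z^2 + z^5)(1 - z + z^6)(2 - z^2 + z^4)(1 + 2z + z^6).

(1 + z^2)^4 has coefficients 1,0,4,0,6,0,4,0,1 for degrees 0…8.
(1 + z^2 + z^5) has coefficients 1,0,1,0,0,1,0,0,0,0,0,0,0,0,0 for degrees 0…14.
Multiplying by (1 - z + z^6) gives running coefficients 1,-1,1,-1,0,1,0,0,1,0,0,1,0,0,0 for degrees 0…14.
Multiplying by (2 - z^2 + z^4) gives running coefficients 2,-2,1,-1,0,2,1,-2,2,1,-1,2,1,-1,0 for degrees 0…14.
Finally multiplying by (1 + 2z + z^6), the product of all factors after the first has coefficients 2,2,-3,1,-2,2,7,-2,-1,4,1,2,6,-1,0 for degrees 0…14.
[z^14] = 1·0 + 4·6 + 6·1 + 4·(-1) + 1·7 = 33.

33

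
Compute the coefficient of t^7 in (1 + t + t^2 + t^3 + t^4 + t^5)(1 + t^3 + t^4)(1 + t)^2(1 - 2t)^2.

9

(1 + t + t^2 + t^3 + t^4 + t^5) has coefficients 1,1,1,1,1,1 for degrees 0…5.
(1 + t^3 + t^4) has coefficients 1,0,0,1,1,0,0,0 for degrees 0…7.
Multiplying by (1 + t)^2 gives running coefficients 1,2,1,1,3,3,1,0 for degrees 0…7.
Finally multiplying by (1 - 2t)^2, the product of all factors after the first has coefficients 1,-2,-3,5,3,-5,1,8 for degrees 0…7.
[t^7] = 1·8 + 1·1 + 1·(-5) + 1·3 + 1·5 + 1·(-3) = 9.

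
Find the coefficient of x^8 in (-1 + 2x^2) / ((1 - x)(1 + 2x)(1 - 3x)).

-4627

The denominator gives the recurrence a_n = 2a_(n−1) + 5a_(n−2) − 6a_(n−3) for n ≥ 3; the numerator fixes a_0 = -1, a_1 = -2, a_2 = -7.
Iterating: -1, -2, -7, -18, -59, -166, -519, -1514, -4627, so a_8 = -4627.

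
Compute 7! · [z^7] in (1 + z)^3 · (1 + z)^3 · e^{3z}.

1017495

The EGF product rule gives c_7 = Σ_{k_1+k_2+k_3=7} C(7; k_1,k_2,k_3) · ∏ g_i(k_i), where (1+z)^3 gives the falling factorial (3)_k; (1+z)^3 gives the falling factorial (3)_k; e^{3z} gives (3)^k.
g_1(k) for k = 0…7: 1, 3, 6, 6, 0, 0, 0, 0.
g_2(k) for k = 0…7: 1, 3, 6, 6, 0, 0, 0, 0.
g_3(k) for k = 0…7: 1, 3, 9, 27, 81, 243, 729, 2187.
First combine the last two factors: h(k) = Σ_j C(k,j)·g_2(j)·g_3(k−j) for k = 0…7: 1, 6, 33, 168, 801, 3618, 15633, 65124.
c_7 = Σ_k C(7,k)·g_1(k)·h(7−k) = 1·1·65124 + 7·3·15633 + 21·6·3618 + 35·6·801 = 65124 + 328293 + 455868 + 168210 = 1017495.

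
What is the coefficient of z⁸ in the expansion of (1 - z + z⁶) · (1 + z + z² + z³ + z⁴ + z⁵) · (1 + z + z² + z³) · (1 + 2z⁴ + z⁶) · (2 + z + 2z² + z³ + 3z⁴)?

(1 - z + z⁶) has coefficients 1,-1,0,0,0,0,1 for degrees 0…6.
(1 + z + z² + z³ + z⁴ + z⁵) has coefficients 1,1,1,1,1,1,0,0,0 for degrees 0…8.
Multiplying by (1 + z + z² + z³) gives running coefficients 1,2,3,4,4,4,3,2,1 for degrees 0…8.
Multiplying by (1 + 2z⁴ + z⁶) gives running coefficients 1,2,3,4,6,8,10,12,12 for degrees 0…8.
Finally multiplying by (2 + z + 2z² + z³ + 3z⁴), the product of all factors after the first has coefficients 2,5,10,16,27,39,53,68,82 for degrees 0…8.
[z⁸] = 1·82 − 1·68 + 1·10 = 24.

24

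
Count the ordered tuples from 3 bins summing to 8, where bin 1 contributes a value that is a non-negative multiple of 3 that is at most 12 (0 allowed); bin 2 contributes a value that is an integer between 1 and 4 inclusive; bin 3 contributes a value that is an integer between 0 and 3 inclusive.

The generating function for the choices is (1 + y³ + y⁶ + y⁹ + y¹²)·(y + y² + y³ + y⁴)·(1 + y + y² + y³); the count is [y⁸].
(1 + y³ + y⁶ + y⁹ + y¹²) has coefficients 1,0,0,1,0,0,1,0,0 for degrees 0…8.
(y + y² + y³ + y⁴) has coefficients 0,1,1,1,1,0,0,0,0 for degrees 0…8.
Finally multiplying by (1 + y + y² + y³), the product of all factors after the first has coefficients 0,1,2,3,4,3,2,1,0 for degrees 0…8.
[y⁸] = 1·0 + 1·3 + 1·2 = 5.

5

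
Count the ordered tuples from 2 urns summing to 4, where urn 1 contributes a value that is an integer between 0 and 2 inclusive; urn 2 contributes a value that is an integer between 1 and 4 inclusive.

The generating function for the choices is (1 + y + y²)·(y + y² + y³ + y⁴); the count is [y⁴].
(1 + y + y²) has coefficients 1,1,1 for degrees 0…2.
(y + y² + y³ + y⁴) has coefficients 0,1,1,1,1 for degrees 0…4.
[y⁴] = 1·1 + 1·1 + 1·1 = 3.

3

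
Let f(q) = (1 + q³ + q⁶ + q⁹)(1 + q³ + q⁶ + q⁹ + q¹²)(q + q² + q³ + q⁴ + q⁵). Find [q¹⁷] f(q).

7

(1 + q³ + q⁶ + q⁹) has coefficients 1,0,0,1,0,0,1,0,0,1 for degrees 0…9.
(1 + q³ + q⁶ + q⁹ + q¹²) has coefficients 1,0,0,1,0,0,1,0,0,1,0,0,1,0,0,0,0,0 for degrees 0…17.
Finally multiplying by (q + q² + q³ + q⁴ + q⁵), the product of all factors after the first has coefficients 0,1,1,1,2,2,1,2,2,1,2,2,1,2,2,1,1,1 for degrees 0…17.
[q¹⁷] = 1·1 + 1·2 + 1·2 + 1·2 = 7.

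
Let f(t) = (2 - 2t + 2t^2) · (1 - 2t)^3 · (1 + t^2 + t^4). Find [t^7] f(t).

(2 - 2t + 2t^2) has coefficients 2,-2,2 for degrees 0…2.
(1 - 2t)^3 has coefficients 1,-6,12,-8,0,0,0,0 for degrees 0…7.
Finally multiplying by (1 + t^2 + t^4), the product of all factors after the first has coefficients 1,-6,13,-14,13,-14,12,-8 for degrees 0…7.
[t^7] = 2·(-8) − 2·12 + 2·(-14) = -68.

-68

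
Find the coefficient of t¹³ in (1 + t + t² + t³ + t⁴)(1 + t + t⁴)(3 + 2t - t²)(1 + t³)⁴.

66

(1 + t + t² + t³ + t⁴) has coefficients 1,1,1,1,1 for degrees 0…4.
(1 + t + t⁴) has coefficients 1,1,0,0,1,0,0,0,0,0,0,0,0,0 for degrees 0…13.
Multiplying by (3 + 2t - t²) gives running coefficients 3,5,1,-1,3,2,-1,0,0,0,0,0,0,0 for degrees 0…13.
Finally multiplying by (1 + t³)⁴, the product of all factors after the first has coefficients 3,5,1,11,23,6,13,42,14,2,38,16,-7,17 for degrees 0…13.
[t¹³] = 1·17 + 1·(-7) + 1·16 + 1·38 + 1·2 = 66.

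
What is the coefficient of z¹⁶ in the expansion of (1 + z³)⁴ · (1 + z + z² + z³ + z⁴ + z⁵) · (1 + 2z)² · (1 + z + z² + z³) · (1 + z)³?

(1 + z³)⁴ has coefficients 1,0,0,4,0,0,6,0,0,4,0,0,1 for degrees 0…12.
(1 + z + z² + z³ + z⁴ + z⁵) has coefficients 1,1,1,1,1,1,0,0,0,0,0,0,0,0,0,0,0 for degrees 0…16.
Multiplying by (1 + 2z)² gives running coefficients 1,5,9,9,9,9,8,4,0,0,0,0,0,0,0,0,0 for degrees 0…16.
Multiplying by (1 + z + z² + z³) gives running coefficients 1,6,15,24,32,36,35,30,21,12,4,0,0,0,0,0,0 for degrees 0…16.
Finally multiplying by (1 + z)³, the product of all factors after the first has coefficients 1,9,36,88,155,219,263,275,252,200,133,69,24,4,0,0,0 for degrees 0…16.
[z¹⁶] = 1·0 + 4·4 + 6·133 + 4·275 + 1·155 = 2069.

2069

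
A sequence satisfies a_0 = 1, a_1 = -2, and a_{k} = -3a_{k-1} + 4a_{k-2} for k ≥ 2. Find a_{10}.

629146

The ordinary generating function has denominator 1 + 3z - 4z^2.
Iterating the recurrence: a_0,…,a_{10} = 1, -2, 10, -38, 154, -614, 2458, -9830, 39322, -157286, 629146.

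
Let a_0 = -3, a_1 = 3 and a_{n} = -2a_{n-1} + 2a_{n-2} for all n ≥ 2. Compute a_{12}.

-259392

The ordinary generating function has denominator 1 + 2z - 2z^2.
Iterating the recurrence: a_0,…,a_{12} = -3, 3, -12, 30, -84, 228, -624, 1704, -4656, 12720, -34752, 94944, -259392.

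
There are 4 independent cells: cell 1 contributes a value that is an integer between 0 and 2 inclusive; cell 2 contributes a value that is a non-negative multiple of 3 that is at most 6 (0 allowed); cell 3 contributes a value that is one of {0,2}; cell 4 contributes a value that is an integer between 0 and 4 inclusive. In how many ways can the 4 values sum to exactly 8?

The generating function for the choices is (1 + y + y^2)·(1 + y^3 + y^6)·(1 + y^2)·(1 + y + y^2 + y^3 + y^4); the count is [y^8].
(1 + y + y^2) has coefficients 1,1,1 for degrees 0…2.
(1 + y^3 + y^6) has coefficients 1,0,0,1,0,0,1,0,0 for degrees 0…8.
Multiplying by (1 + y^2) gives running coefficients 1,0,1,1,0,1,1,0,1 for degrees 0…8.
Finally multiplying by (1 + y + y^2 + y^3 + y^4), the product of all factors after the first has coefficients 1,1,2,3,3,3,4,3,3 for degrees 0…8.
[y^8] = 1·3 + 1·3 + 1·4 = 10.

10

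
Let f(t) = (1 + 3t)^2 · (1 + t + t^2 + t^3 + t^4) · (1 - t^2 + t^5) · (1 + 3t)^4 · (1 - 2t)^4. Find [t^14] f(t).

(1 + 3t)^2 has coefficients 1,6,9 for degrees 0…2.
(1 + t + t^2 + t^3 + t^4) has coefficients 1,1,1,1,1,0,0,0,0,0,0,0,0,0,0 for degrees 0…14.
Multiplying by (1 - t^2 + t^5) gives running coefficients 1,1,0,0,0,0,0,1,1,1,0,0,0,0,0 for degrees 0…14.
Multiplying by (1 + 3t)^4 gives running coefficients 1,13,66,162,189,81,0,1,13,67,174,243,189,81,0 for degrees 0…14.
Finally multiplying by (1 - 2t)^4, the product of all factors after the first has coefficients 1,5,-14,-86,77,553,-240,-1511,437,1283,-82,59,485,-95,-1104 for degrees 0…14.
[t^14] = 1·(-1104) + 6·(-95) + 9·485 = 2691.

2691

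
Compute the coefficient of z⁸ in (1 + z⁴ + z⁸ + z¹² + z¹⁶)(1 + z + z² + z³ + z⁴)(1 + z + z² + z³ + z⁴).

7

(1 + z⁴ + z⁸ + z¹² + z¹⁶) has coefficients 1,0,0,0,1,0,0,0,1 for degrees 0…8.
(1 + z + z² + z³ + z⁴) has coefficients 1,1,1,1,1,0,0,0,0 for degrees 0…8.
Finally multiplying by (1 + z + z² + z³ + z⁴), the product of all factors after the first has coefficients 1,2,3,4,5,4,3,2,1 for degrees 0…8.
[z⁸] = 1·1 + 1·5 + 1·1 = 7.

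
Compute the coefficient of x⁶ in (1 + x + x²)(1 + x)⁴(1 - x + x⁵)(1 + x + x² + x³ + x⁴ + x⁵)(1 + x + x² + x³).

(1 + x + x²) has coefficients 1,1,1 for degrees 0…2.
(1 + x)⁴ has coefficients 1,4,6,4,1,0,0 for degrees 0…6.
Multiplying by (1 - x + x⁵) gives running coefficients 1,3,2,-2,-3,0,4 for degrees 0…6.
Multiplying by (1 + x + x² + x³ + x⁴ + x⁵) gives running coefficients 1,4,6,4,1,1,4 for degrees 0…6.
Finally multiplying by (1 + x + x² + x³), the product of all factors after the first has coefficients 1,5,11,15,15,12,10 for degrees 0…6.
[x⁶] = 1·10 + 1·12 + 1·15 = 37.

37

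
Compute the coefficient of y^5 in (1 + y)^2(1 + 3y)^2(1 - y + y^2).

(1 + y)^2 has coefficients 1,2,1 for degrees 0…2.
(1 + 3y)^2 has coefficients 1,6,9,0,0,0 for degrees 0…5.
Finally multiplying by (1 - y + y^2), the product of all factors after the first has coefficients 1,5,4,-3,9,0 for degrees 0…5.
[y^5] = 1·0 + 2·9 + 1·(-3) = 15.

15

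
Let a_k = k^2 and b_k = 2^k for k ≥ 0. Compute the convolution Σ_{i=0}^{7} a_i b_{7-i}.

The convolution is the x^7 coefficient of A(x)B(x).
Σ = 0·128 + 1·64 + 4·32 + 9·16 + 16·8 + 25·4 + 36·2 + 49·1 = 685.

685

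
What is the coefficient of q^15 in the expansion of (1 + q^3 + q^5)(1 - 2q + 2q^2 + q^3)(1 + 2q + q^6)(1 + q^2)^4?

(1 + q^3 + q^5) has coefficients 1,0,0,1,0,1 for degrees 0…5.
(1 - 2q + 2q^2 + q^3) has coefficients 1,-2,2,1,0,0,0,0,0,0,0,0,0,0,0,0 for degrees 0…15.
Multiplying by (1 + 2q + q^6) gives running coefficients 1,0,-2,5,2,0,1,-2,2,1,0,0,0,0,0,0 for degrees 0…15.
Finally multiplying by (1 + q^2)^4, the product of all factors after the first has coefficients 1,0,2,5,0,20,1,28,11,13,20,-3,18,-2,9,2 for degrees 0…15.
[q^15] = 1·2 + 1·18 + 1·20 = 40.

40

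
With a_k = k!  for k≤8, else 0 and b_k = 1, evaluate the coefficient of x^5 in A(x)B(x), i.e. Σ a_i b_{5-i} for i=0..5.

154

Write out a_i and b_{5-i} for i = 0,…,5 and sum the products.
Σ = 1·1 + 1·1 + 2·1 + 6·1 + 24·1 + 120·1 = 154.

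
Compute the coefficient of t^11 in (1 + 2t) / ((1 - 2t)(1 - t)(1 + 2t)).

4095

The denominator gives the recurrence a_n = a_(n−1) + 4a_(n−2) − 4a_(n−3) for n ≥ 3; the numerator fixes a_0 = 1, a_1 = 3, a_2 = 7.
Iterating: 1, 3, 7, 15, 31, 63, 127, 255, 511, 1023, 2047, 4095, so a_11 = 4095.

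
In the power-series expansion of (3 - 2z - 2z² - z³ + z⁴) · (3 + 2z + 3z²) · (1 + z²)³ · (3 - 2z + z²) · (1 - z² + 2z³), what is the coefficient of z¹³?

94

(3 - 2z - 2z² - z³ + z⁴) has coefficients 3,-2,-2,-1,1 for degrees 0…4.
(3 + 2z + 3z²) has coefficients 3,2,3,0,0,0,0,0,0,0,0,0,0,0 for degrees 0…13.
Multiplying by (1 + z²)³ gives running coefficients 3,2,12,6,18,6,12,2,3,0,0,0,0,0 for degrees 0…13.
Multiplying by (3 - 2z + z²) gives running coefficients 9,0,35,-4,54,-12,42,-12,17,-4,3,0,0,0 for degrees 0…13.
Finally multiplying by (1 - z² + 2z³), the product of all factors after the first has coefficients 9,0,26,14,19,62,-20,108,-49,92,-38,38,-11,6 for degrees 0…13.
[z¹³] = 3·6 − 2·(-11) − 2·38 − 1·(-38) + 1·92 = 94.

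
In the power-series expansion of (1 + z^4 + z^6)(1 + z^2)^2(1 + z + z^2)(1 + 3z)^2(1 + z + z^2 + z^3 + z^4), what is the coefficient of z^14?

(1 + z^4 + z^6) has coefficients 1,0,0,0,1,0,1 for degrees 0…6.
(1 + z^2)^2 has coefficients 1,0,2,0,1,0,0,0,0,0,0,0,0,0,0 for degrees 0…14.
Multiplying by (1 + z + z^2) gives running coefficients 1,1,3,2,3,1,1,0,0,0,0,0,0,0,0 for degrees 0…14.
Multiplying by (1 + 3z)^2 gives running coefficients 1,7,18,29,42,37,34,15,9,0,0,0,0,0,0 for degrees 0…14.
Finally multiplying by (1 + z + z^2 + z^3 + z^4), the product of all factors after the first has coefficients 1,8,26,55,97,133,160,157,137,95,58,24,9,0,0 for degrees 0…14.
[z^14] = 1·0 + 1·58 + 1·137 = 195.

195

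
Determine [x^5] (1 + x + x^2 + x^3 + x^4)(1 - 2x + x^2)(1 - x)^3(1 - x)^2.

(1 + x + x^2 + x^3 + x^4) has coefficients 1,1,1,1,1 for degrees 0…4.
(1 - 2x + x^2) has coefficients 1,-2,1,0,0,0 for degrees 0…5.
Multiplying by (1 - x)^3 gives running coefficients 1,-5,10,-10,5,-1 for degrees 0…5.
Finally multiplying by (1 - x)^2, the product of all factors after the first has coefficients 1,-7,21,-35,35,-21 for degrees 0…5.
[x^5] = 1·(-21) + 1·35 + 1·(-35) + 1·21 + 1·(-7) = -7.

-7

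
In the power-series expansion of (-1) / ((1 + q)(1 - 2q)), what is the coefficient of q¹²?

Partial fractions give a closed form: a_n = (-1/3)·(-1)^n + (-2/3)·2^n.
At n = 12: a_12 = -2731.

-2731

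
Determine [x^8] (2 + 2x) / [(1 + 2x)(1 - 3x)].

Partial fractions give a closed form: a_n = (2/5)·(-2)^n + (8/5)·3^n.
At n = 8: a_8 = 10600.

10600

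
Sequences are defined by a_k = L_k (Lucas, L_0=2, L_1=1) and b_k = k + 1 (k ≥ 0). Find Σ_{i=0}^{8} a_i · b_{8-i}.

The convolution is the x^8 coefficient of A(x)B(x).
Σ = 2·9 + 1·8 + 3·7 + 4·6 + 7·5 + 11·4 + 18·3 + 29·2 + 47·1 = 309.

309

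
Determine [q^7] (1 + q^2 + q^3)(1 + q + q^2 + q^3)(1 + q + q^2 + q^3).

5

(1 + q^2 + q^3) has coefficients 1,0,1,1 for degrees 0…3.
(1 + q + q^2 + q^3) has coefficients 1,1,1,1,0,0,0,0 for degrees 0…7.
Finally multiplying by (1 + q + q^2 + q^3), the product of all factors after the first has coefficients 1,2,3,4,3,2,1,0 for degrees 0…7.
[q^7] = 1·0 + 1·2 + 1·3 = 5.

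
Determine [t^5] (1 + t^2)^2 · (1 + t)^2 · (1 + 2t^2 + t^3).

(1 + t^2)^2 has coefficients 1,0,2,0,1 for degrees 0…4.
(1 + t)^2 has coefficients 1,2,1,0,0,0 for degrees 0…5.
Finally multiplying by (1 + 2t^2 + t^3), the product of all factors after the first has coefficients 1,2,3,5,4,1 for degrees 0…5.
[t^5] = 1·1 + 2·5 + 1·2 = 13.

13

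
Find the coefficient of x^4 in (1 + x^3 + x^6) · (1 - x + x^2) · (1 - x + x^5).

(1 + x^3 + x^6) has coefficients 1,0,0,1,0 for degrees 0…4.
(1 - x + x^2) has coefficients 1,-1,1,0,0 for degrees 0…4.
Finally multiplying by (1 - x + x^5), the product of all factors after the first has coefficients 1,-2,2,-1,0 for degrees 0…4.
[x^4] = 1·0 + 1·(-2) = -2.

-2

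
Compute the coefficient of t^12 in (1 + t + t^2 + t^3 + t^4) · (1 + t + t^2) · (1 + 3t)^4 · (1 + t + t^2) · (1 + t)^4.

14503

(1 + t + t^2 + t^3 + t^4) has coefficients 1,1,1,1,1 for degrees 0…4.
(1 + t + t^2) has coefficients 1,1,1,0,0,0,0,0,0,0,0,0,0 for degrees 0…12.
Multiplying by (1 + 3t)^4 gives running coefficients 1,13,67,174,243,189,81,0,0,0,0,0,0 for degrees 0…12.
Multiplying by (1 + t + t^2) gives running coefficients 1,14,81,254,484,606,513,270,81,0,0,0,0 for degrees 0…12.
Finally multiplying by (1 + t)^4, the product of all factors after the first has coefficients 1,18,143,666,2043,4404,6938,8148,7147,4602,2079,594,81 for degrees 0…12.
[t^12] = 1·81 + 1·594 + 1·2079 + 1·4602 + 1·7147 = 14503.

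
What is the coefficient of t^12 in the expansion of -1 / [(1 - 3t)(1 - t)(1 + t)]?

-597871

The denominator gives the recurrence a_n = 3a_(n−1) + a_(n−2) − 3a_(n−3) for n ≥ 3; the numerator fixes a_0 = -1, a_1 = -3, a_2 = -10.
Iterating: -1, -3, -10, -30, -91, -273, -820, -2460, -7381, -22143, -66430, -199290, -597871, so a_12 = -597871.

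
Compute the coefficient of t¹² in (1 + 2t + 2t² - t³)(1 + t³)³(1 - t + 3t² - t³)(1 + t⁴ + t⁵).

(1 + 2t + 2t² - t³) has coefficients 1,2,2,-1 for degrees 0…3.
(1 + t³)³ has coefficients 1,0,0,3,0,0,3,0,0,1,0,0,0 for degrees 0…12.
Multiplying by (1 - t + 3t² - t³) gives running coefficients 1,-1,3,2,-3,9,0,-3,9,-2,-1,3,-1 for degrees 0…12.
Finally multiplying by (1 + t⁴ + t⁵), the product of all factors after the first has coefficients 1,-1,3,2,-2,9,2,2,8,4,8,0,5 for degrees 0…12.
[t¹²] = 1·5 + 2·0 + 2·8 − 1·4 = 17.

17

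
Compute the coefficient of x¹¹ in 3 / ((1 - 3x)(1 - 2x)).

The denominator gives the recurrence a_n = 5a_(n−1) − 6a_(n−2) for n ≥ 2; the numerator fixes a_0 = 3, a_1 = 15.
Iterating: 3, 15, 57, 195, 633, 1995, 6177, 18915, 57513, 174075, 525297, 1582035, so a_11 = 1582035.

1582035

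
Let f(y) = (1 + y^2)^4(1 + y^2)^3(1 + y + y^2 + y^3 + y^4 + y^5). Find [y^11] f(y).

(1 + y^2)^4 has coefficients 1,0,4,0,6,0,4,0,1 for degrees 0…8.
(1 + y^2)^3 has coefficients 1,0,3,0,3,0,1,0,0,0,0,0 for degrees 0…11.
Finally multiplying by (1 + y + y^2 + y^3 + y^4 + y^5), the product of all factors after the first has coefficients 1,1,4,4,7,7,7,7,4,4,1,1 for degrees 0…11.
[y^11] = 1·1 + 4·4 + 6·7 + 4·7 + 1·4 = 91.

91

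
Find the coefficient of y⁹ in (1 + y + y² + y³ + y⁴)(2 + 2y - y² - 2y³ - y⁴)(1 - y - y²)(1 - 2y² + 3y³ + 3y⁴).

(1 + y + y² + y³ + y⁴) has coefficients 1,1,1,1,1 for degrees 0…4.
(2 + 2y - y² - 2y³ - y⁴) has coefficients 2,2,-1,-2,-1,0,0,0,0,0 for degrees 0…9.
Multiplying by (1 - y - y²) gives running coefficients 2,0,-5,-3,2,3,1,0,0,0 for degrees 0…9.
Finally multiplying by (1 - 2y² + 3y³ + 3y⁴), the product of all factors after the first has coefficients 2,0,-9,3,18,-6,-27,-9,13,12 for degrees 0…9.
[y⁹] = 1·12 + 1·13 + 1·(-9) + 1·(-27) + 1·(-6) = -17.

-17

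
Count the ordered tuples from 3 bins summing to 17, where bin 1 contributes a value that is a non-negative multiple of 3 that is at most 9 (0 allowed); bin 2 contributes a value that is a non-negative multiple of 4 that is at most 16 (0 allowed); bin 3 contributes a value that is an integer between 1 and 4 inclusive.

The generating function for the choices is (1 + t³ + t⁶ + t⁹)·(1 + t⁴ + t⁸ + t¹² + t¹⁶)·(t + t² + t³ + t⁴); the count is [t¹⁷].
(1 + t³ + t⁶ + t⁹) has coefficients 1,0,0,1,0,0,1,0,0,1 for degrees 0…9.
(1 + t⁴ + t⁸ + t¹² + t¹⁶) has coefficients 1,0,0,0,1,0,0,0,1,0,0,0,1,0,0,0,1,0 for degrees 0…17.
Finally multiplying by (t + t² + t³ + t⁴), the product of all factors after the first has coefficients 0,1,1,1,1,1,1,1,1,1,1,1,1,1,1,1,1,1 for degrees 0…17.
[t¹⁷] = 1·1 + 1·1 + 1·1 + 1·1 = 4.

4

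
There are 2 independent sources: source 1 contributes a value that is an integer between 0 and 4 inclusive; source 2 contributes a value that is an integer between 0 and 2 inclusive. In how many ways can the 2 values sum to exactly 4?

3

The generating function for the choices is (1 + y + y² + y³ + y⁴)·(1 + y + y²); the count is [y⁴].
(1 + y + y² + y³ + y⁴) has coefficients 1,1,1,1,1 for degrees 0…4.
(1 + y + y²) has coefficients 1,1,1,0,0 for degrees 0…4.
[y⁴] = 1·0 + 1·0 + 1·1 + 1·1 + 1·1 = 3.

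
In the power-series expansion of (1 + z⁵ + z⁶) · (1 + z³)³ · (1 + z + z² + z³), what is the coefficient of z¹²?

10

(1 + z⁵ + z⁶) has coefficients 1,0,0,0,0,1,1 for degrees 0…6.
(1 + z³)³ has coefficients 1,0,0,3,0,0,3,0,0,1,0,0,0 for degrees 0…12.
Finally multiplying by (1 + z + z² + z³), the product of all factors after the first has coefficients 1,1,1,4,3,3,6,3,3,4,1,1,1 for degrees 0…12.
[z¹²] = 1·1 + 1·3 + 1·6 = 10.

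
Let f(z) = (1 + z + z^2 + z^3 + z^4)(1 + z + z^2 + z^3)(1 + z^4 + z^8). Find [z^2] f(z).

(1 + z + z^2 + z^3 + z^4) has coefficients 1,1,1 for degrees 0…2.
(1 + z + z^2 + z^3) has coefficients 1,1,1 for degrees 0…2.
Finally multiplying by (1 + z^4 + z^8), the product of all factors after the first has coefficients 1,1,1 for degrees 0…2.
[z^2] = 1·1 + 1·1 + 1·1 = 3.

3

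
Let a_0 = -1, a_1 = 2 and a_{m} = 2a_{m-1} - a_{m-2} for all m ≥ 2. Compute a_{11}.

32

The ordinary generating function has denominator 1 - 2t + t^2.
Iterating the recurrence: a_0,…,a_{11} = -1, 2, 5, 8, 11, 14, 17, 20, 23, 26, 29, 32.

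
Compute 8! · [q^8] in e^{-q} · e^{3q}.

256

The EGF product rule gives c_8 = Σ_{k_1+k_2=8} C(8; k_1,k_2) · ∏ g_i(k_i), where e^{-q} gives (-1)^k; e^{3q} gives (3)^k.
g_1(k) for k = 0…8: 1, -1, 1, -1, 1, -1, 1, -1, 1.
g_2(k) for k = 0…8: 1, 3, 9, 27, 81, 243, 729, 2187, 6561.
c_8 = Σ_k C(8,k)·g_1(k)·g_2(8−k) = 1·1·6561 + 8·(-1)·2187 + 28·1·729 + 56·(-1)·243 + 70·1·81 + 56·(-1)·27 + 28·1·9 + 8·(-1)·3 + 1·1·1 = 6561 − 17496 + 20412 − 13608 + 5670 − 1512 + 252 − 24 + 1 = 256.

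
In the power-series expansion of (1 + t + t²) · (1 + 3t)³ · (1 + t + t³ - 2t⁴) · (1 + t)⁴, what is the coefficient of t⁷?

(1 + t + t²) has coefficients 1,1,1 for degrees 0…2.
(1 + 3t)³ has coefficients 1,9,27,27,0,0,0,0 for degrees 0…7.
Multiplying by (1 + t + t³ - 2t⁴) gives running coefficients 1,10,36,55,34,9,-27,-54 for degrees 0…7.
Finally multiplying by (1 + t)⁴, the product of all factors after the first has coefficients 1,14,82,263,511,629,469,83 for degrees 0…7.
[t⁷] = 1·83 + 1·469 + 1·629 = 1181.

1181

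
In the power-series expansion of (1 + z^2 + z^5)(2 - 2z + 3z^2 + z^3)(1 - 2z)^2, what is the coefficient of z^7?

23

(1 + z^2 + z^5) has coefficients 1,0,1,0,0,1 for degrees 0…5.
(2 - 2z + 3z^2 + z^3) has coefficients 2,-2,3,1,0,0,0,0 for degrees 0…7.
Finally multiplying by (1 - 2z)^2, the product of all factors after the first has coefficients 2,-10,19,-19,8,4,0,0 for degrees 0…7.
[z^7] = 1·0 + 1·4 + 1·19 = 23.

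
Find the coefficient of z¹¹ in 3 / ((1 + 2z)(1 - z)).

-4095

Partial fractions give a closed form: a_n = (2)·(-2)^n + (1)·1^n.
At n = 11: a_11 = -4095.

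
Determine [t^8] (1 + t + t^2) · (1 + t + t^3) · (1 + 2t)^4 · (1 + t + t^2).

(1 + t + t^2) has coefficients 1,1,1 for degrees 0…2.
(1 + t + t^3) has coefficients 1,1,0,1,0,0,0,0,0 for degrees 0…8.
Multiplying by (1 + 2t)^4 gives running coefficients 1,9,32,57,56,40,32,16,0 for degrees 0…8.
Finally multiplying by (1 + t + t^2), the product of all factors after the first has coefficients 1,10,42,98,145,153,128,88,48 for degrees 0…8.
[t^8] = 1·48 + 1·88 + 1·128 = 264.

264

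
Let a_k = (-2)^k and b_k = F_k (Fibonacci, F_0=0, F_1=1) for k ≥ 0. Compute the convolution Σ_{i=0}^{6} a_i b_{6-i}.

-22

Write out a_i and b_{6-i} for i = 0,…,6 and sum the products.
Σ = 1·8 − 2·5 + 4·3 − 8·2 + 16·1 − 32·1 + 64·0 = -22.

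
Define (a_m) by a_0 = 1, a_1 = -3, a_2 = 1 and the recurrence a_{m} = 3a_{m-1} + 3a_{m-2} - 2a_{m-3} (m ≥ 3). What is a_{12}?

-601082

The ordinary generating function has denominator 1 - 3z - 3z^2 + 2z^3.
Iterating the recurrence: a_0,…,a_{12} = 1, -3, 1, -8, -15, -71, -242, -909, -3311, -12176, -44643, -163835, -601082.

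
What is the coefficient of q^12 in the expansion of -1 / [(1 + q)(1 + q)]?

The denominator gives the recurrence a_n = −2a_(n−1) − a_(n−2) for n ≥ 2; the numerator fixes a_0 = -1, a_1 = 2.
Iterating: -1, 2, -3, 4, -5, 6, -7, 8, -9, 10, -11, 12, -13, so a_12 = -13.

-13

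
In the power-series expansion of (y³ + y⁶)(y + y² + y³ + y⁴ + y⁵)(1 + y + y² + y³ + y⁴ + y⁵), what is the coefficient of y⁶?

3

(y³ + y⁶) has coefficients 0,0,0,1,0,0,1 for degrees 0…6.
(y + y² + y³ + y⁴ + y⁵) has coefficients 0,1,1,1,1,1,0 for degrees 0…6.
Finally multiplying by (1 + y + y² + y³ + y⁴ + y⁵), the product of all factors after the first has coefficients 0,1,2,3,4,5,5 for degrees 0…6.
[y⁶] = 1·3 + 1·0 = 3.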